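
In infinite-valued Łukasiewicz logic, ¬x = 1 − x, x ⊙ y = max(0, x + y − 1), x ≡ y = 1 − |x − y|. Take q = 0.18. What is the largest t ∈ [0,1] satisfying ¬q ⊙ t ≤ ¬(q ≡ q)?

¬q = 1 − 0.18 = 0.82
So the left factor is ¬q = 0.82.
q ≡ q = 1 − |0.18 − 0.18| = 1 − 0.00 = 1.00
¬(q ≡ q) = 1 − 1.00 = 0.00
So the right-hand bound is ¬(q ≡ q) = 0.00.
The residuum of the Łukasiewicz t-norm gives the supremum: min(1, 1 − 0.82 + 0.00).
1 − 0.82 + 0.00 = 0.18, so t = min(1, 0.18) = 0.18.
Check: 0.82 ⊙ 0.18 = max(0, 0.00) = 0.00 ≤ 0.00.

0.18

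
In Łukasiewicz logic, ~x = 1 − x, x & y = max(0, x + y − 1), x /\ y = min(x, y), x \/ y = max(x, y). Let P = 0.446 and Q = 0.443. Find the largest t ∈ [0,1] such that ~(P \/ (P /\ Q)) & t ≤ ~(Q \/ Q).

P /\ Q = min(0.446, 0.443) = 0.443
P \/ (P /\ Q) = max(0.446, 0.443) = 0.446
~(P \/ (P /\ Q)) = 1 − 0.446 = 0.554
So the left factor is ~(P \/ (P /\ Q)) = 0.554.
Q \/ Q = max(0.443, 0.443) = 0.443
~(Q \/ Q) = 1 − 0.443 = 0.557
So the right-hand bound is ~(Q \/ Q) = 0.557.
The residuum of the Łukasiewicz t-norm gives the supremum: min(1, 1 − 0.554 + 0.557).
1 − 0.554 + 0.557 = 1.003, so t = min(1, 1.003) = 1.000.
Check: 0.554 & 1.000 = max(0, 0.554) = 0.554 ≤ 0.557.

1.000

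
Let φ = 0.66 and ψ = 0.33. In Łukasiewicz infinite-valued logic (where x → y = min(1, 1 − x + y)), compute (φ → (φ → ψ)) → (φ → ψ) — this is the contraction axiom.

φ → ψ = min(1, 1 − 0.66 + 0.33) = min(1, 0.67) = 0.67
φ → (φ → ψ) = min(1, 1 − 0.66 + 0.67) = min(1, 1.01) = 1.00
(φ → (φ → ψ)) → (φ → ψ) = min(1, 1 − 1.00 + 0.67) = min(1, 0.67) = 0.67
(The value 0.67 < 1 shows this instance is not satisfied; fails in Ł∞ (the t-norm is not idempotent).)

0.67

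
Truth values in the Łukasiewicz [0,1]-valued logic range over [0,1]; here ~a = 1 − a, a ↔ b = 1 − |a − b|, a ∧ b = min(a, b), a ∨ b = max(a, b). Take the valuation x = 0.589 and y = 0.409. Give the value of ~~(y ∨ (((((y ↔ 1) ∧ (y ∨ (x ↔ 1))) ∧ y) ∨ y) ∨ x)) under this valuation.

y ↔ 1 = 1 − |0.409 − 1.000| = 1 − 0.591 = 0.409
x ↔ 1 = 1 − |0.589 − 1.000| = 1 − 0.411 = 0.589
y ∨ (x ↔ 1) = max(0.409, 0.589) = 0.589
(y ↔ 1) ∧ (y ∨ (x ↔ 1)) = min(0.409, 0.589) = 0.409
((y ↔ 1) ∧ (y ∨ (x ↔ 1))) ∧ y = min(0.409, 0.409) = 0.409
(((y ↔ 1) ∧ (y ∨ (x ↔ 1))) ∧ y) ∨ y = max(0.409, 0.409) = 0.409
((((y ↔ 1) ∧ (y ∨ (x ↔ 1))) ∧ y) ∨ y) ∨ x = max(0.409, 0.589) = 0.589
y ∨ (((((y ↔ 1) ∧ (y ∨ (x ↔ 1))) ∧ y) ∨ y) ∨ x) = max(0.409, 0.589) = 0.589
~(y ∨ (((((y ↔ 1) ∧ (y ∨ (x ↔ 1))) ∧ y) ∨ y) ∨ x)) = 1 − 0.589 = 0.411
~~(y ∨ (((((y ↔ 1) ∧ (y ∨ (x ↔ 1))) ∧ y) ∨ y) ∨ x)) = 1 − 0.411 = 0.589

0.589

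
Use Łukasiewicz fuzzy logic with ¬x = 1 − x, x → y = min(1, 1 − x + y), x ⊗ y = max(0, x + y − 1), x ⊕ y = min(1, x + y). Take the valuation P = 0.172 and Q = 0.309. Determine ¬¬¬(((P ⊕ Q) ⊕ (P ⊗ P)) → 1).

P ⊕ Q = min(1, 0.172 + 0.309) = min(1, 0.481) = 0.481
P ⊗ P = max(0, 0.172 + 0.172 − 1) = max(0, -0.656) = 0.000
(P ⊕ Q) ⊕ (P ⊗ P) = min(1, 0.481 + 0.000) = min(1, 0.481) = 0.481
((P ⊕ Q) ⊕ (P ⊗ P)) → 1 = min(1, 1 − 0.481 + 1.000) = min(1, 1.519) = 1.000
¬(((P ⊕ Q) ⊕ (P ⊗ P)) → 1) = 1 − 1.000 = 0.000
¬¬(((P ⊕ Q) ⊕ (P ⊗ P)) → 1) = 1 − 0.000 = 1.000
¬¬¬(((P ⊕ Q) ⊕ (P ⊗ P)) → 1) = 1 − 1.000 = 0.000

0.000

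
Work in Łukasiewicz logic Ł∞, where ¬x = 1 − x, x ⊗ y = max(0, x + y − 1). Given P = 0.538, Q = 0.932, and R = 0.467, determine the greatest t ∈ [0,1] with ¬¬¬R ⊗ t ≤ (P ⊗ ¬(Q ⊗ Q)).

0.467

¬R = 1 − 0.467 = 0.533
¬¬R = 1 − 0.533 = 0.467
¬¬¬R = 1 − 0.467 = 0.533
So the left factor is ¬¬¬R = 0.533.
Q ⊗ Q = max(0, 0.932 + 0.932 − 1) = max(0, 0.864) = 0.864
¬(Q ⊗ Q) = 1 − 0.864 = 0.136
P ⊗ ¬(Q ⊗ Q) = max(0, 0.538 + 0.136 − 1) = max(0, -0.326) = 0.000
So the right-hand bound is P ⊗ ¬(Q ⊗ Q) = 0.000.
The residuum of the Łukasiewicz t-norm gives the supremum: min(1, 1 − 0.533 + 0.000).
1 − 0.533 + 0.000 = 0.467, so t = min(1, 0.467) = 0.467.
Check: 0.533 ⊗ 0.467 = max(0, 0.000) = 0.000 ≤ 0.000.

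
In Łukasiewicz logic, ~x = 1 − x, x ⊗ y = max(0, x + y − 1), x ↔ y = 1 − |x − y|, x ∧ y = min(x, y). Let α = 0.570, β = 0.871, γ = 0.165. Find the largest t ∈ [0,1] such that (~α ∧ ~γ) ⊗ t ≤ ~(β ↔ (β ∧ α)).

0.871

~α = 1 − 0.570 = 0.430
~γ = 1 − 0.165 = 0.835
~α ∧ ~γ = min(0.430, 0.835) = 0.430
So the left factor is ~α ∧ ~γ = 0.430.
β ∧ α = min(0.871, 0.570) = 0.570
β ↔ (β ∧ α) = 1 − |0.871 − 0.570| = 1 − 0.301 = 0.699
~(β ↔ (β ∧ α)) = 1 − 0.699 = 0.301
So the right-hand bound is ~(β ↔ (β ∧ α)) = 0.301.
The residuum of the Łukasiewicz t-norm gives the supremum: min(1, 1 − 0.430 + 0.301).
1 − 0.430 + 0.301 = 0.871, so t = min(1, 0.871) = 0.871.
Check: 0.430 ⊗ 0.871 = max(0, 0.301) = 0.301 ≤ 0.301.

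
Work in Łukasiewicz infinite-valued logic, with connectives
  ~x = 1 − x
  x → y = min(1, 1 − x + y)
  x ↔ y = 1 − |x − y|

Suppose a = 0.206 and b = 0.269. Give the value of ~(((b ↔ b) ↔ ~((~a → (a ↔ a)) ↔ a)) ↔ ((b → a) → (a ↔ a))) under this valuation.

0.206

b ↔ b = 1 − |0.269 − 0.269| = 1 − 0.000 = 1.000
~a = 1 − 0.206 = 0.794
a ↔ a = 1 − |0.206 − 0.206| = 1 − 0.000 = 1.000
~a → (a ↔ a) = min(1, 1 − 0.794 + 1.000) = min(1, 1.206) = 1.000
(~a → (a ↔ a)) ↔ a = 1 − |1.000 − 0.206| = 1 − 0.794 = 0.206
~((~a → (a ↔ a)) ↔ a) = 1 − 0.206 = 0.794
(b ↔ b) ↔ ~((~a → (a ↔ a)) ↔ a) = 1 − |1.000 − 0.794| = 1 − 0.206 = 0.794
b → a = min(1, 1 − 0.269 + 0.206) = min(1, 0.937) = 0.937
(b → a) → (a ↔ a) = min(1, 1 − 0.937 + 1.000) = min(1, 1.063) = 1.000
((b ↔ b) ↔ ~((~a → (a ↔ a)) ↔ a)) ↔ ((b → a) → (a ↔ a)) = 1 − |0.794 − 1.000| = 1 − 0.206 = 0.794
~(((b ↔ b) ↔ ~((~a → (a ↔ a)) ↔ a)) ↔ ((b → a) → (a ↔ a))) = 1 − 0.794 = 0.206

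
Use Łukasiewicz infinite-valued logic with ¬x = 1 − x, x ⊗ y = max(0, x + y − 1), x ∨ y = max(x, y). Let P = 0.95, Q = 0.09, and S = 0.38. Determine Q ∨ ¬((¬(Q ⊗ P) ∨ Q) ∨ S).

Q ⊗ P = max(0, 0.09 + 0.95 − 1) = max(0, 0.04) = 0.04
¬(Q ⊗ P) = 1 − 0.04 = 0.96
¬(Q ⊗ P) ∨ Q = max(0.96, 0.09) = 0.96
(¬(Q ⊗ P) ∨ Q) ∨ S = max(0.96, 0.38) = 0.96
¬((¬(Q ⊗ P) ∨ Q) ∨ S) = 1 − 0.96 = 0.04
Q ∨ ¬((¬(Q ⊗ P) ∨ Q) ∨ S) = max(0.09, 0.04) = 0.09

0.09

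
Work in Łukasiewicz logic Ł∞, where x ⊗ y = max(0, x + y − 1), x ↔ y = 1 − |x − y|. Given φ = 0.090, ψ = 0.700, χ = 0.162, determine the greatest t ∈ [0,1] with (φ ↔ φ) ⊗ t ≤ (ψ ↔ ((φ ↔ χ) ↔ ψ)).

0.928

φ ↔ φ = 1 − |0.090 − 0.090| = 1 − 0.000 = 1.000
So the left factor is φ ↔ φ = 1.000.
φ ↔ χ = 1 − |0.090 − 0.162| = 1 − 0.072 = 0.928
(φ ↔ χ) ↔ ψ = 1 − |0.928 − 0.700| = 1 − 0.228 = 0.772
ψ ↔ ((φ ↔ χ) ↔ ψ) = 1 − |0.700 − 0.772| = 1 − 0.072 = 0.928
So the right-hand bound is ψ ↔ ((φ ↔ χ) ↔ ψ) = 0.928.
The residuum of the Łukasiewicz t-norm gives the supremum: min(1, 1 − 1.000 + 0.928).
1 − 1.000 + 0.928 = 0.928, so t = min(1, 0.928) = 0.928.
Check: 1.000 ⊗ 0.928 = max(0, 0.928) = 0.928 ≤ 0.928.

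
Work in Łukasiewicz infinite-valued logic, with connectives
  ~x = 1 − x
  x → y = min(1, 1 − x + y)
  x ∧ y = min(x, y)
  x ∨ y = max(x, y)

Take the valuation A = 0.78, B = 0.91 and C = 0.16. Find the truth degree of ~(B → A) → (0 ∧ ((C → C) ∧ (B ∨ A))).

0.87

B → A = min(1, 1 − 0.91 + 0.78) = min(1, 0.87) = 0.87
~(B → A) = 1 − 0.87 = 0.13
C → C = min(1, 1 − 0.16 + 0.16) = min(1, 1.00) = 1.00
B ∨ A = max(0.91, 0.78) = 0.91
(C → C) ∧ (B ∨ A) = min(1.00, 0.91) = 0.91
0 ∧ ((C → C) ∧ (B ∨ A)) = min(0.00, 0.91) = 0.00
~(B → A) → (0 ∧ ((C → C) ∧ (B ∨ A))) = min(1, 1 − 0.13 + 0.00) = min(1, 0.87) = 0.87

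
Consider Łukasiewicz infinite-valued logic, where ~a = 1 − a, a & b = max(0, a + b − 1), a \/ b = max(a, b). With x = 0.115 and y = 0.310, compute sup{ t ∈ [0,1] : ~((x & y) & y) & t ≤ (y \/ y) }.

x & y = max(0, 0.115 + 0.310 − 1) = max(0, -0.575) = 0.000
(x & y) & y = max(0, 0.000 + 0.310 − 1) = max(0, -0.690) = 0.000
~((x & y) & y) = 1 − 0.000 = 1.000
So the left factor is ~((x & y) & y) = 1.000.
y \/ y = max(0.310, 0.310) = 0.310
So the right-hand bound is y \/ y = 0.310.
The residuum of the Łukasiewicz t-norm gives the supremum: min(1, 1 − 1.000 + 0.310).
1 − 1.000 + 0.310 = 0.310, so t = min(1, 0.310) = 0.310.
Check: 1.000 & 0.310 = max(0, 0.310) = 0.310 ≤ 0.310.

0.310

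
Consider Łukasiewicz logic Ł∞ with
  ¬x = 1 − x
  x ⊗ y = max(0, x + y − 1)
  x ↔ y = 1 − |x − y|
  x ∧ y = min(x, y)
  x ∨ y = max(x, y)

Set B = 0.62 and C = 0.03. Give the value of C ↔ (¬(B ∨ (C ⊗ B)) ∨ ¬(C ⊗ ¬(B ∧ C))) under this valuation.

C ⊗ B = max(0, 0.03 + 0.62 − 1) = max(0, -0.35) = 0.00
B ∨ (C ⊗ B) = max(0.62, 0.00) = 0.62
¬(B ∨ (C ⊗ B)) = 1 − 0.62 = 0.38
B ∧ C = min(0.62, 0.03) = 0.03
¬(B ∧ C) = 1 − 0.03 = 0.97
C ⊗ ¬(B ∧ C) = max(0, 0.03 + 0.97 − 1) = max(0, 0.00) = 0.00
¬(C ⊗ ¬(B ∧ C)) = 1 − 0.00 = 1.00
¬(B ∨ (C ⊗ B)) ∨ ¬(C ⊗ ¬(B ∧ C)) = max(0.38, 1.00) = 1.00
C ↔ (¬(B ∨ (C ⊗ B)) ∨ ¬(C ⊗ ¬(B ∧ C))) = 1 − |0.03 − 1.00| = 1 − 0.97 = 0.03

0.03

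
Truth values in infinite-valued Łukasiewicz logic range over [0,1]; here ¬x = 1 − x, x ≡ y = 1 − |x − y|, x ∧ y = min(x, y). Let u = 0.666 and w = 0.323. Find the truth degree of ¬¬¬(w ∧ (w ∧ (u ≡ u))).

0.677

u ≡ u = 1 − |0.666 − 0.666| = 1 − 0.000 = 1.000
w ∧ (u ≡ u) = min(0.323, 1.000) = 0.323
w ∧ (w ∧ (u ≡ u)) = min(0.323, 0.323) = 0.323
¬(w ∧ (w ∧ (u ≡ u))) = 1 − 0.323 = 0.677
¬¬(w ∧ (w ∧ (u ≡ u))) = 1 − 0.677 = 0.323
¬¬¬(w ∧ (w ∧ (u ≡ u))) = 1 − 0.323 = 0.677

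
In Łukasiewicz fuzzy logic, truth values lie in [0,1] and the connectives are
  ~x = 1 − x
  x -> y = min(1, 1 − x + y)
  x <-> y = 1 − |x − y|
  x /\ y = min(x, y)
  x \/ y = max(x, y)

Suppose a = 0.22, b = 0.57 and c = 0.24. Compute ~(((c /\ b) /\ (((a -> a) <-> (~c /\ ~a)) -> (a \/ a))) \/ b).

0.43

c /\ b = min(0.24, 0.57) = 0.24
a -> a = min(1, 1 − 0.22 + 0.22) = min(1, 1.00) = 1.00
~c = 1 − 0.24 = 0.76
~a = 1 − 0.22 = 0.78
~c /\ ~a = min(0.76, 0.78) = 0.76
(a -> a) <-> (~c /\ ~a) = 1 − |1.00 − 0.76| = 1 − 0.24 = 0.76
a \/ a = max(0.22, 0.22) = 0.22
((a -> a) <-> (~c /\ ~a)) -> (a \/ a) = min(1, 1 − 0.76 + 0.22) = min(1, 0.46) = 0.46
(c /\ b) /\ (((a -> a) <-> (~c /\ ~a)) -> (a \/ a)) = min(0.24, 0.46) = 0.24
((c /\ b) /\ (((a -> a) <-> (~c /\ ~a)) -> (a \/ a))) \/ b = max(0.24, 0.57) = 0.57
~(((c /\ b) /\ (((a -> a) <-> (~c /\ ~a)) -> (a \/ a))) \/ b) = 1 − 0.57 = 0.43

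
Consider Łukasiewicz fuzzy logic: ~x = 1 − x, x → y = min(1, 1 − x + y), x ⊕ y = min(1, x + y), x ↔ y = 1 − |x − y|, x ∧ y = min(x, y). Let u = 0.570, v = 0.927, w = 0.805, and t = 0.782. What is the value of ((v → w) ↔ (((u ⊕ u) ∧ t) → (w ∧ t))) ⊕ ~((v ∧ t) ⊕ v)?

0.878

v → w = min(1, 1 − 0.927 + 0.805) = min(1, 0.878) = 0.878
u ⊕ u = min(1, 0.570 + 0.570) = min(1, 1.140) = 1.000
(u ⊕ u) ∧ t = min(1.000, 0.782) = 0.782
w ∧ t = min(0.805, 0.782) = 0.782
((u ⊕ u) ∧ t) → (w ∧ t) = min(1, 1 − 0.782 + 0.782) = min(1, 1.000) = 1.000
(v → w) ↔ (((u ⊕ u) ∧ t) → (w ∧ t)) = 1 − |0.878 − 1.000| = 1 − 0.122 = 0.878
v ∧ t = min(0.927, 0.782) = 0.782
(v ∧ t) ⊕ v = min(1, 0.782 + 0.927) = min(1, 1.709) = 1.000
~((v ∧ t) ⊕ v) = 1 − 1.000 = 0.000
((v → w) ↔ (((u ⊕ u) ∧ t) → (w ∧ t))) ⊕ ~((v ∧ t) ⊕ v) = min(1, 0.878 + 0.000) = min(1, 0.878) = 0.878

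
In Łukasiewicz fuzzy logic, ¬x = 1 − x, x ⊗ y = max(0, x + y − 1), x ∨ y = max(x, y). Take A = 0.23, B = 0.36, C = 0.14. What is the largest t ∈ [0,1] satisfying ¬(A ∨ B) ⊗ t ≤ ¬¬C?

A ∨ B = max(0.23, 0.36) = 0.36
¬(A ∨ B) = 1 − 0.36 = 0.64
So the left factor is ¬(A ∨ B) = 0.64.
¬C = 1 − 0.14 = 0.86
¬¬C = 1 − 0.86 = 0.14
So the right-hand bound is ¬¬C = 0.14.
The residuum of the Łukasiewicz t-norm gives the supremum: min(1, 1 − 0.64 + 0.14).
1 − 0.64 + 0.14 = 0.50, so t = min(1, 0.50) = 0.50.
Check: 0.64 ⊗ 0.50 = max(0, 0.14) = 0.14 ≤ 0.14.

0.50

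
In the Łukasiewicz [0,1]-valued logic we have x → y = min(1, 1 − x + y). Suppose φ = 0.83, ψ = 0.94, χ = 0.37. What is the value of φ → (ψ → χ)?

0.60

ψ → χ = min(1, 1 − 0.94 + 0.37) = min(1, 0.43) = 0.43
φ → (ψ → χ) = min(1, 1 − 0.83 + 0.43) = min(1, 0.60) = 0.60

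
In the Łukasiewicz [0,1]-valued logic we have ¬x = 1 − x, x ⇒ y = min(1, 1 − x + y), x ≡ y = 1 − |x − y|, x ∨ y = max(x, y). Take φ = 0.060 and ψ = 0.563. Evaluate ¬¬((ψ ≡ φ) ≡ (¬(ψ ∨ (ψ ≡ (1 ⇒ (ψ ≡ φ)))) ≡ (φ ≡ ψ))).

ψ ≡ φ = 1 − |0.563 − 0.060| = 1 − 0.503 = 0.497
1 ⇒ (ψ ≡ φ) = min(1, 1 − 1.000 + 0.497) = min(1, 0.497) = 0.497
ψ ≡ (1 ⇒ (ψ ≡ φ)) = 1 − |0.563 − 0.497| = 1 − 0.066 = 0.934
ψ ∨ (ψ ≡ (1 ⇒ (ψ ≡ φ))) = max(0.563, 0.934) = 0.934
¬(ψ ∨ (ψ ≡ (1 ⇒ (ψ ≡ φ)))) = 1 − 0.934 = 0.066
φ ≡ ψ = 1 − |0.060 − 0.563| = 1 − 0.503 = 0.497
¬(ψ ∨ (ψ ≡ (1 ⇒ (ψ ≡ φ)))) ≡ (φ ≡ ψ) = 1 − |0.066 − 0.497| = 1 − 0.431 = 0.569
(ψ ≡ φ) ≡ (¬(ψ ∨ (ψ ≡ (1 ⇒ (ψ ≡ φ)))) ≡ (φ ≡ ψ)) = 1 − |0.497 − 0.569| = 1 − 0.072 = 0.928
¬((ψ ≡ φ) ≡ (¬(ψ ∨ (ψ ≡ (1 ⇒ (ψ ≡ φ)))) ≡ (φ ≡ ψ))) = 1 − 0.928 = 0.072
¬¬((ψ ≡ φ) ≡ (¬(ψ ∨ (ψ ≡ (1 ⇒ (ψ ≡ φ)))) ≡ (φ ≡ ψ))) = 1 − 0.072 = 0.928

0.928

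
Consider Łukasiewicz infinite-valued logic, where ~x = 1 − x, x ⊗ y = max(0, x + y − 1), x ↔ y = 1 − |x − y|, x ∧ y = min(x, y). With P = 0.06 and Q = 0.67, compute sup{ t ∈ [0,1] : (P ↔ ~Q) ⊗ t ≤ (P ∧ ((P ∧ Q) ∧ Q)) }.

0.33

~Q = 1 − 0.67 = 0.33
P ↔ ~Q = 1 − |0.06 − 0.33| = 1 − 0.27 = 0.73
So the left factor is P ↔ ~Q = 0.73.
P ∧ Q = min(0.06, 0.67) = 0.06
(P ∧ Q) ∧ Q = min(0.06, 0.67) = 0.06
P ∧ ((P ∧ Q) ∧ Q) = min(0.06, 0.06) = 0.06
So the right-hand bound is P ∧ ((P ∧ Q) ∧ Q) = 0.06.
The residuum of the Łukasiewicz t-norm gives the supremum: min(1, 1 − 0.73 + 0.06).
1 − 0.73 + 0.06 = 0.33, so t = min(1, 0.33) = 0.33.
Check: 0.73 ⊗ 0.33 = max(0, 0.06) = 0.06 ≤ 0.06.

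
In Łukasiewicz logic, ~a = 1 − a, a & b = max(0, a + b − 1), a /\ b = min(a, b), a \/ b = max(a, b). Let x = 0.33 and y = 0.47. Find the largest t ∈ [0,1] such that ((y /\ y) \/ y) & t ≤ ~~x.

0.86

y /\ y = min(0.47, 0.47) = 0.47
(y /\ y) \/ y = max(0.47, 0.47) = 0.47
So the left factor is (y /\ y) \/ y = 0.47.
~x = 1 − 0.33 = 0.67
~~x = 1 − 0.67 = 0.33
So the right-hand bound is ~~x = 0.33.
The residuum of the Łukasiewicz t-norm gives the supremum: min(1, 1 − 0.47 + 0.33).
1 − 0.47 + 0.33 = 0.86, so t = min(1, 0.86) = 0.86.
Check: 0.47 & 0.86 = max(0, 0.33) = 0.33 ≤ 0.33.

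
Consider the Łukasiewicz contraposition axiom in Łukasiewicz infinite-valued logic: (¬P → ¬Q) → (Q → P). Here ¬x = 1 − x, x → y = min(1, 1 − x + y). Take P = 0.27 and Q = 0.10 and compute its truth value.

1.00

¬P = 1 − 0.27 = 0.73
¬Q = 1 − 0.10 = 0.90
¬P → ¬Q = min(1, 1 − 0.73 + 0.90) = min(1, 1.17) = 1.00
Q → P = min(1, 1 − 0.10 + 0.27) = min(1, 1.17) = 1.00
(¬P → ¬Q) → (Q → P) = min(1, 1 − 1.00 + 1.00) = min(1, 1.00) = 1.00
(As expected: an axiom of Ł∞, always 1.)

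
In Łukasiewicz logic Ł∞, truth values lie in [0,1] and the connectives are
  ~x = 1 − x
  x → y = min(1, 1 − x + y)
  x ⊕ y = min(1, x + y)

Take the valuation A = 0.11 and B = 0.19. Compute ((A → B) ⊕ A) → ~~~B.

0.81

A → B = min(1, 1 − 0.11 + 0.19) = min(1, 1.08) = 1.00
(A → B) ⊕ A = min(1, 1.00 + 0.11) = min(1, 1.11) = 1.00
~B = 1 − 0.19 = 0.81
~~B = 1 − 0.81 = 0.19
~~~B = 1 − 0.19 = 0.81
((A → B) ⊕ A) → ~~~B = min(1, 1 − 1.00 + 0.81) = min(1, 0.81) = 0.81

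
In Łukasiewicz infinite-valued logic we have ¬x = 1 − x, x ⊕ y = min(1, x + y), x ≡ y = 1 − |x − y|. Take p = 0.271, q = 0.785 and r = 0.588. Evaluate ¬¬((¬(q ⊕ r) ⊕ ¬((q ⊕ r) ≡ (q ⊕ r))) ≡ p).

q ⊕ r = min(1, 0.785 + 0.588) = min(1, 1.373) = 1.000
¬(q ⊕ r) = 1 − 1.000 = 0.000
(q ⊕ r) ≡ (q ⊕ r) = 1 − |1.000 − 1.000| = 1 − 0.000 = 1.000
¬((q ⊕ r) ≡ (q ⊕ r)) = 1 − 1.000 = 0.000
¬(q ⊕ r) ⊕ ¬((q ⊕ r) ≡ (q ⊕ r)) = min(1, 0.000 + 0.000) = min(1, 0.000) = 0.000
(¬(q ⊕ r) ⊕ ¬((q ⊕ r) ≡ (q ⊕ r))) ≡ p = 1 − |0.000 − 0.271| = 1 − 0.271 = 0.729
¬((¬(q ⊕ r) ⊕ ¬((q ⊕ r) ≡ (q ⊕ r))) ≡ p) = 1 − 0.729 = 0.271
¬¬((¬(q ⊕ r) ⊕ ¬((q ⊕ r) ≡ (q ⊕ r))) ≡ p) = 1 − 0.271 = 0.729

0.729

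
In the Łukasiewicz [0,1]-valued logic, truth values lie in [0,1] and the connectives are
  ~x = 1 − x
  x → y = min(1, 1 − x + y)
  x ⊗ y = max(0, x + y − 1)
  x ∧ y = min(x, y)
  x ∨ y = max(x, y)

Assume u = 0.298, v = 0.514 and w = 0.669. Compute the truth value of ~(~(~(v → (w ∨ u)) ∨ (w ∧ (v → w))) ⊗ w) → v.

0.514

w ∨ u = max(0.669, 0.298) = 0.669
v → (w ∨ u) = min(1, 1 − 0.514 + 0.669) = min(1, 1.155) = 1.000
~(v → (w ∨ u)) = 1 − 1.000 = 0.000
v → w = min(1, 1 − 0.514 + 0.669) = min(1, 1.155) = 1.000
w ∧ (v → w) = min(0.669, 1.000) = 0.669
~(v → (w ∨ u)) ∨ (w ∧ (v → w)) = max(0.000, 0.669) = 0.669
~(~(v → (w ∨ u)) ∨ (w ∧ (v → w))) = 1 − 0.669 = 0.331
~(~(v → (w ∨ u)) ∨ (w ∧ (v → w))) ⊗ w = max(0, 0.331 + 0.669 − 1) = max(0, 0.000) = 0.000
~(~(~(v → (w ∨ u)) ∨ (w ∧ (v → w))) ⊗ w) = 1 − 0.000 = 1.000
~(~(~(v → (w ∨ u)) ∨ (w ∧ (v → w))) ⊗ w) → v = min(1, 1 − 1.000 + 0.514) = min(1, 0.514) = 0.514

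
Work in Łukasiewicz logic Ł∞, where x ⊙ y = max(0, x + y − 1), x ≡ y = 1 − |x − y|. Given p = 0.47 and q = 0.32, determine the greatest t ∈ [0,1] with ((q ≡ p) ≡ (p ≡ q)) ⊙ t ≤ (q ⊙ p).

0.00

q ≡ p = 1 − |0.32 − 0.47| = 1 − 0.15 = 0.85
p ≡ q = 1 − |0.47 − 0.32| = 1 − 0.15 = 0.85
(q ≡ p) ≡ (p ≡ q) = 1 − |0.85 − 0.85| = 1 − 0.00 = 1.00
So the left factor is (q ≡ p) ≡ (p ≡ q) = 1.00.
q ⊙ p = max(0, 0.32 + 0.47 − 1) = max(0, -0.21) = 0.00
So the right-hand bound is q ⊙ p = 0.00.
The residuum of the Łukasiewicz t-norm gives the supremum: min(1, 1 − 1.00 + 0.00).
1 − 1.00 + 0.00 = 0.00, so t = min(1, 0.00) = 0.00.
Check: 1.00 ⊙ 0.00 = max(0, 0.00) = 0.00 ≤ 0.00.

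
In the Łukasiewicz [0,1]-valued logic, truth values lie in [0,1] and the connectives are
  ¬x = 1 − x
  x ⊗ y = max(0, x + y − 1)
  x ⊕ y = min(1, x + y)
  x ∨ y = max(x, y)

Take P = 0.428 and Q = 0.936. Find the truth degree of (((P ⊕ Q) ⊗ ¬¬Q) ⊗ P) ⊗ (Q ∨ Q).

P ⊕ Q = min(1, 0.428 + 0.936) = min(1, 1.364) = 1.000
¬Q = 1 − 0.936 = 0.064
¬¬Q = 1 − 0.064 = 0.936
(P ⊕ Q) ⊗ ¬¬Q = max(0, 1.000 + 0.936 − 1) = max(0, 0.936) = 0.936
((P ⊕ Q) ⊗ ¬¬Q) ⊗ P = max(0, 0.936 + 0.428 − 1) = max(0, 0.364) = 0.364
Q ∨ Q = max(0.936, 0.936) = 0.936
(((P ⊕ Q) ⊗ ¬¬Q) ⊗ P) ⊗ (Q ∨ Q) = max(0, 0.364 + 0.936 − 1) = max(0, 0.300) = 0.300

0.300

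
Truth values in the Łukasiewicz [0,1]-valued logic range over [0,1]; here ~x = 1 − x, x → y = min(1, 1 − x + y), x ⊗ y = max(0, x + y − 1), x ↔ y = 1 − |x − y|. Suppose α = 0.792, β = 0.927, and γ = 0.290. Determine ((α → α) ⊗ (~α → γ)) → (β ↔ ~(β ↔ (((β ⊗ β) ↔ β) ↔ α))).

0.135

α → α = min(1, 1 − 0.792 + 0.792) = min(1, 1.000) = 1.000
~α = 1 − 0.792 = 0.208
~α → γ = min(1, 1 − 0.208 + 0.290) = min(1, 1.082) = 1.000
(α → α) ⊗ (~α → γ) = max(0, 1.000 + 1.000 − 1) = max(0, 1.000) = 1.000
β ⊗ β = max(0, 0.927 + 0.927 − 1) = max(0, 0.854) = 0.854
(β ⊗ β) ↔ β = 1 − |0.854 − 0.927| = 1 − 0.073 = 0.927
((β ⊗ β) ↔ β) ↔ α = 1 − |0.927 − 0.792| = 1 − 0.135 = 0.865
β ↔ (((β ⊗ β) ↔ β) ↔ α) = 1 − |0.927 − 0.865| = 1 − 0.062 = 0.938
~(β ↔ (((β ⊗ β) ↔ β) ↔ α)) = 1 − 0.938 = 0.062
β ↔ ~(β ↔ (((β ⊗ β) ↔ β) ↔ α)) = 1 − |0.927 − 0.062| = 1 − 0.865 = 0.135
((α → α) ⊗ (~α → γ)) → (β ↔ ~(β ↔ (((β ⊗ β) ↔ β) ↔ α))) = min(1, 1 − 1.000 + 0.135) = min(1, 0.135) = 0.135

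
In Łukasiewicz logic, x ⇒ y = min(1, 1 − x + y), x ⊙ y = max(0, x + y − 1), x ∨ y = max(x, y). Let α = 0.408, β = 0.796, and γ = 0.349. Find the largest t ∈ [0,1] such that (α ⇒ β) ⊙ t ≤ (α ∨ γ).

0.408

α ⇒ β = min(1, 1 − 0.408 + 0.796) = min(1, 1.388) = 1.000
So the left factor is α ⇒ β = 1.000.
α ∨ γ = max(0.408, 0.349) = 0.408
So the right-hand bound is α ∨ γ = 0.408.
The residuum of the Łukasiewicz t-norm gives the supremum: min(1, 1 − 1.000 + 0.408).
1 − 1.000 + 0.408 = 0.408, so t = min(1, 0.408) = 0.408.
Check: 1.000 ⊙ 0.408 = max(0, 0.408) = 0.408 ≤ 0.408.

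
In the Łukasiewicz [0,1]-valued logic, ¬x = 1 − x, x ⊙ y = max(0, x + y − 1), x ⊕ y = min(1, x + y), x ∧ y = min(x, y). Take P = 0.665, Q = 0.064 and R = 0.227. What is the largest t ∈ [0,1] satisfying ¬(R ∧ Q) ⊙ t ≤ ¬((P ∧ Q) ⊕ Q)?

R ∧ Q = min(0.227, 0.064) = 0.064
¬(R ∧ Q) = 1 − 0.064 = 0.936
So the left factor is ¬(R ∧ Q) = 0.936.
P ∧ Q = min(0.665, 0.064) = 0.064
(P ∧ Q) ⊕ Q = min(1, 0.064 + 0.064) = min(1, 0.128) = 0.128
¬((P ∧ Q) ⊕ Q) = 1 − 0.128 = 0.872
So the right-hand bound is ¬((P ∧ Q) ⊕ Q) = 0.872.
The residuum of the Łukasiewicz t-norm gives the supremum: min(1, 1 − 0.936 + 0.872).
1 − 0.936 + 0.872 = 0.936, so t = min(1, 0.936) = 0.936.
Check: 0.936 ⊙ 0.936 = max(0, 0.872) = 0.872 ≤ 0.872.

0.936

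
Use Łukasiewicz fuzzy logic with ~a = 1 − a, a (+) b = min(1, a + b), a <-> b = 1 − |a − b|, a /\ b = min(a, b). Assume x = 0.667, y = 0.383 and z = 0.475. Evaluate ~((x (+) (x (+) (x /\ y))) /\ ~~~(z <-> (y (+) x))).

x /\ y = min(0.667, 0.383) = 0.383
x (+) (x /\ y) = min(1, 0.667 + 0.383) = min(1, 1.050) = 1.000
x (+) (x (+) (x /\ y)) = min(1, 0.667 + 1.000) = min(1, 1.667) = 1.000
y (+) x = min(1, 0.383 + 0.667) = min(1, 1.050) = 1.000
z <-> (y (+) x) = 1 − |0.475 − 1.000| = 1 − 0.525 = 0.475
~(z <-> (y (+) x)) = 1 − 0.475 = 0.525
~~(z <-> (y (+) x)) = 1 − 0.525 = 0.475
~~~(z <-> (y (+) x)) = 1 − 0.475 = 0.525
(x (+) (x (+) (x /\ y))) /\ ~~~(z <-> (y (+) x)) = min(1.000, 0.525) = 0.525
~((x (+) (x (+) (x /\ y))) /\ ~~~(z <-> (y (+) x))) = 1 − 0.525 = 0.475

0.475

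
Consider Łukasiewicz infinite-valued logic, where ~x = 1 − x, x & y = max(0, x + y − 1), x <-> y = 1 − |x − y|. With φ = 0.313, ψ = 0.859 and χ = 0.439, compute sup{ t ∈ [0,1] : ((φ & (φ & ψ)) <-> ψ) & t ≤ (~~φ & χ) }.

0.859

φ & ψ = max(0, 0.313 + 0.859 − 1) = max(0, 0.172) = 0.172
φ & (φ & ψ) = max(0, 0.313 + 0.172 − 1) = max(0, -0.515) = 0.000
(φ & (φ & ψ)) <-> ψ = 1 − |0.000 − 0.859| = 1 − 0.859 = 0.141
So the left factor is (φ & (φ & ψ)) <-> ψ = 0.141.
~φ = 1 − 0.313 = 0.687
~~φ = 1 − 0.687 = 0.313
~~φ & χ = max(0, 0.313 + 0.439 − 1) = max(0, -0.248) = 0.000
So the right-hand bound is ~~φ & χ = 0.000.
The residuum of the Łukasiewicz t-norm gives the supremum: min(1, 1 − 0.141 + 0.000).
1 − 0.141 + 0.000 = 0.859, so t = min(1, 0.859) = 0.859.
Check: 0.141 & 0.859 = max(0, 0.000) = 0.000 ≤ 0.000.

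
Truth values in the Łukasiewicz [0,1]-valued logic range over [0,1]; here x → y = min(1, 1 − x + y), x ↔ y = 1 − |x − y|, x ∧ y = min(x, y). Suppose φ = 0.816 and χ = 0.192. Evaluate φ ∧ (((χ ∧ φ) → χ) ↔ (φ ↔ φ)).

0.816

χ ∧ φ = min(0.192, 0.816) = 0.192
(χ ∧ φ) → χ = min(1, 1 − 0.192 + 0.192) = min(1, 1.000) = 1.000
φ ↔ φ = 1 − |0.816 − 0.816| = 1 − 0.000 = 1.000
((χ ∧ φ) → χ) ↔ (φ ↔ φ) = 1 − |1.000 − 1.000| = 1 − 0.000 = 1.000
φ ∧ (((χ ∧ φ) → χ) ↔ (φ ↔ φ)) = min(0.816, 1.000) = 0.816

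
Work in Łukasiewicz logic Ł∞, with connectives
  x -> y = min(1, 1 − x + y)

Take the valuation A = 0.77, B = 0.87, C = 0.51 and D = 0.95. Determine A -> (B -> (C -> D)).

C -> D = min(1, 1 − 0.51 + 0.95) = min(1, 1.44) = 1.00
B -> (C -> D) = min(1, 1 − 0.87 + 1.00) = min(1, 1.13) = 1.00
A -> (B -> (C -> D)) = min(1, 1 − 0.77 + 1.00) = min(1, 1.23) = 1.00

1.00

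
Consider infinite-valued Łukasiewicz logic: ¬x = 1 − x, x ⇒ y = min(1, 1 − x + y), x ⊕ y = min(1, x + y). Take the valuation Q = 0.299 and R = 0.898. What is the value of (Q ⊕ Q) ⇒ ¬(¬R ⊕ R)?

0.402

Q ⊕ Q = min(1, 0.299 + 0.299) = min(1, 0.598) = 0.598
¬R = 1 − 0.898 = 0.102
¬R ⊕ R = min(1, 0.102 + 0.898) = min(1, 1.000) = 1.000
¬(¬R ⊕ R) = 1 − 1.000 = 0.000
(Q ⊕ Q) ⇒ ¬(¬R ⊕ R) = min(1, 1 − 0.598 + 0.000) = min(1, 0.402) = 0.402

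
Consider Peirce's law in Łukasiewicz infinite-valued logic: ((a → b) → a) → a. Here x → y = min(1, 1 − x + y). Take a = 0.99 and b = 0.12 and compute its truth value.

a → b = min(1, 1 − 0.99 + 0.12) = min(1, 0.13) = 0.13
(a → b) → a = min(1, 1 − 0.13 + 0.99) = min(1, 1.86) = 1.00
((a → b) → a) → a = min(1, 1 − 1.00 + 0.99) = min(1, 0.99) = 0.99
(The value 0.99 < 1 shows this instance is not satisfied; not a Ł∞-tautology in general.)

0.99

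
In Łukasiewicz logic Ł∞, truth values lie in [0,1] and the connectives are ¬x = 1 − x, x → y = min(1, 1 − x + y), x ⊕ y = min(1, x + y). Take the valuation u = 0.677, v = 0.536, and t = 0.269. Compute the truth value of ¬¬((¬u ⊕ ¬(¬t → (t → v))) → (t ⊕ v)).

1.000

¬u = 1 − 0.677 = 0.323
¬t = 1 − 0.269 = 0.731
t → v = min(1, 1 − 0.269 + 0.536) = min(1, 1.267) = 1.000
¬t → (t → v) = min(1, 1 − 0.731 + 1.000) = min(1, 1.269) = 1.000
¬(¬t → (t → v)) = 1 − 1.000 = 0.000
¬u ⊕ ¬(¬t → (t → v)) = min(1, 0.323 + 0.000) = min(1, 0.323) = 0.323
t ⊕ v = min(1, 0.269 + 0.536) = min(1, 0.805) = 0.805
(¬u ⊕ ¬(¬t → (t → v))) → (t ⊕ v) = min(1, 1 − 0.323 + 0.805) = min(1, 1.482) = 1.000
¬((¬u ⊕ ¬(¬t → (t → v))) → (t ⊕ v)) = 1 − 1.000 = 0.000
¬¬((¬u ⊕ ¬(¬t → (t → v))) → (t ⊕ v)) = 1 − 0.000 = 1.000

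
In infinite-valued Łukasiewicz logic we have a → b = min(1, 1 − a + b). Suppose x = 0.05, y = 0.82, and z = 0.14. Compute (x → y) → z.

0.14

x → y = min(1, 1 − 0.05 + 0.82) = min(1, 1.77) = 1.00
(x → y) → z = min(1, 1 − 1.00 + 0.14) = min(1, 0.14) = 0.14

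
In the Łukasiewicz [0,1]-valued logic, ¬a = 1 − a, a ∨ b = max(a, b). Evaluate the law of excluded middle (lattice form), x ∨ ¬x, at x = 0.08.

¬x = 1 − 0.08 = 0.92
x ∨ ¬x = max(0.08, 0.92) = 0.92
(The value 0.92 < 1 shows this instance is not satisfied; not a Ł∞-tautology — its value is max(a, 1−a).)

0.92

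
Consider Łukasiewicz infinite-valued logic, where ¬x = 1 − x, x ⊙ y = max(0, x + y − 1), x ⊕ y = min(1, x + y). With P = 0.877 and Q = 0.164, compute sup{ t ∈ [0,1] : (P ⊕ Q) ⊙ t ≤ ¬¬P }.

0.877

P ⊕ Q = min(1, 0.877 + 0.164) = min(1, 1.041) = 1.000
So the left factor is P ⊕ Q = 1.000.
¬P = 1 − 0.877 = 0.123
¬¬P = 1 − 0.123 = 0.877
So the right-hand bound is ¬¬P = 0.877.
The residuum of the Łukasiewicz t-norm gives the supremum: min(1, 1 − 1.000 + 0.877).
1 − 1.000 + 0.877 = 0.877, so t = min(1, 0.877) = 0.877.
Check: 1.000 ⊙ 0.877 = max(0, 0.877) = 0.877 ≤ 0.877.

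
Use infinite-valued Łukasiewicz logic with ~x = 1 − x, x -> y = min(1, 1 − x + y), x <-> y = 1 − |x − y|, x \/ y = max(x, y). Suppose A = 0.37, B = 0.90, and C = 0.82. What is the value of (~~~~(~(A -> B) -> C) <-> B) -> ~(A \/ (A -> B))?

0.10

A -> B = min(1, 1 − 0.37 + 0.90) = min(1, 1.53) = 1.00
~(A -> B) = 1 − 1.00 = 0.00
~(A -> B) -> C = min(1, 1 − 0.00 + 0.82) = min(1, 1.82) = 1.00
~(~(A -> B) -> C) = 1 − 1.00 = 0.00
~~(~(A -> B) -> C) = 1 − 0.00 = 1.00
~~~(~(A -> B) -> C) = 1 − 1.00 = 0.00
~~~~(~(A -> B) -> C) = 1 − 0.00 = 1.00
~~~~(~(A -> B) -> C) <-> B = 1 − |1.00 − 0.90| = 1 − 0.10 = 0.90
A \/ (A -> B) = max(0.37, 1.00) = 1.00
~(A \/ (A -> B)) = 1 − 1.00 = 0.00
(~~~~(~(A -> B) -> C) <-> B) -> ~(A \/ (A -> B)) = min(1, 1 − 0.90 + 0.00) = min(1, 0.10) = 0.10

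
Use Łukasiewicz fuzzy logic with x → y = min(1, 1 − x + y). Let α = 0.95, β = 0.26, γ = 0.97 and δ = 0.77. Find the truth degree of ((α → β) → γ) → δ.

0.77

α → β = min(1, 1 − 0.95 + 0.26) = min(1, 0.31) = 0.31
(α → β) → γ = min(1, 1 − 0.31 + 0.97) = min(1, 1.66) = 1.00
((α → β) → γ) → δ = min(1, 1 − 1.00 + 0.77) = min(1, 0.77) = 0.77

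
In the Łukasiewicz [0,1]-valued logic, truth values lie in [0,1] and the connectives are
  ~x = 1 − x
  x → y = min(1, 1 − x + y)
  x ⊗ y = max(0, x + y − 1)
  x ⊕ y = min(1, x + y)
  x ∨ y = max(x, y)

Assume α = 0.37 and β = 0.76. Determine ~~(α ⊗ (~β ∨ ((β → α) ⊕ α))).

0.35

~β = 1 − 0.76 = 0.24
β → α = min(1, 1 − 0.76 + 0.37) = min(1, 0.61) = 0.61
(β → α) ⊕ α = min(1, 0.61 + 0.37) = min(1, 0.98) = 0.98
~β ∨ ((β → α) ⊕ α) = max(0.24, 0.98) = 0.98
α ⊗ (~β ∨ ((β → α) ⊕ α)) = max(0, 0.37 + 0.98 − 1) = max(0, 0.35) = 0.35
~(α ⊗ (~β ∨ ((β → α) ⊕ α))) = 1 − 0.35 = 0.65
~~(α ⊗ (~β ∨ ((β → α) ⊕ α))) = 1 − 0.65 = 0.35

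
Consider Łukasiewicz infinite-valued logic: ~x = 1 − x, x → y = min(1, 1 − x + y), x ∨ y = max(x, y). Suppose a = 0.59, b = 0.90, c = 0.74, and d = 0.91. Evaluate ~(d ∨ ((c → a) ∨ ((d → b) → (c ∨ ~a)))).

0.09

c → a = min(1, 1 − 0.74 + 0.59) = min(1, 0.85) = 0.85
d → b = min(1, 1 − 0.91 + 0.90) = min(1, 0.99) = 0.99
~a = 1 − 0.59 = 0.41
c ∨ ~a = max(0.74, 0.41) = 0.74
(d → b) → (c ∨ ~a) = min(1, 1 − 0.99 + 0.74) = min(1, 0.75) = 0.75
(c → a) ∨ ((d → b) → (c ∨ ~a)) = max(0.85, 0.75) = 0.85
d ∨ ((c → a) ∨ ((d → b) → (c ∨ ~a))) = max(0.91, 0.85) = 0.91
~(d ∨ ((c → a) ∨ ((d → b) → (c ∨ ~a)))) = 1 − 0.91 = 0.09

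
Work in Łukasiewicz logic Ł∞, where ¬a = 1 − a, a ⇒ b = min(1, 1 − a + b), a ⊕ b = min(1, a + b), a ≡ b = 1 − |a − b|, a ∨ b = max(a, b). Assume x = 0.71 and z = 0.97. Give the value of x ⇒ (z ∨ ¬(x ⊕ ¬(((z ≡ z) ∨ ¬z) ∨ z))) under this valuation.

1.00

z ≡ z = 1 − |0.97 − 0.97| = 1 − 0.00 = 1.00
¬z = 1 − 0.97 = 0.03
(z ≡ z) ∨ ¬z = max(1.00, 0.03) = 1.00
((z ≡ z) ∨ ¬z) ∨ z = max(1.00, 0.97) = 1.00
¬(((z ≡ z) ∨ ¬z) ∨ z) = 1 − 1.00 = 0.00
x ⊕ ¬(((z ≡ z) ∨ ¬z) ∨ z) = min(1, 0.71 + 0.00) = min(1, 0.71) = 0.71
¬(x ⊕ ¬(((z ≡ z) ∨ ¬z) ∨ z)) = 1 − 0.71 = 0.29
z ∨ ¬(x ⊕ ¬(((z ≡ z) ∨ ¬z) ∨ z)) = max(0.97, 0.29) = 0.97
x ⇒ (z ∨ ¬(x ⊕ ¬(((z ≡ z) ∨ ¬z) ∨ z))) = min(1, 1 − 0.71 + 0.97) = min(1, 1.26) = 1.00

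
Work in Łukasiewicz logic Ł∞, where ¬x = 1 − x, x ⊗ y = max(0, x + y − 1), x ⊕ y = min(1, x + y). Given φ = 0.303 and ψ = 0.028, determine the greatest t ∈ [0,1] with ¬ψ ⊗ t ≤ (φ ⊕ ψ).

¬ψ = 1 − 0.028 = 0.972
So the left factor is ¬ψ = 0.972.
φ ⊕ ψ = min(1, 0.303 + 0.028) = min(1, 0.331) = 0.331
So the right-hand bound is φ ⊕ ψ = 0.331.
The residuum of the Łukasiewicz t-norm gives the supremum: min(1, 1 − 0.972 + 0.331).
1 − 0.972 + 0.331 = 0.359, so t = min(1, 0.359) = 0.359.
Check: 0.972 ⊗ 0.359 = max(0, 0.331) = 0.331 ≤ 0.331.

0.359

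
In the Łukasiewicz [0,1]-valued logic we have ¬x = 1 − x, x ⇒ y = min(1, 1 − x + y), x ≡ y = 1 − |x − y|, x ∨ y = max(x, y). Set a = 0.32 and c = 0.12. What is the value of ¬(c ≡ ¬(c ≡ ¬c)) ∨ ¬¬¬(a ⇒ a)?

¬c = 1 − 0.12 = 0.88
c ≡ ¬c = 1 − |0.12 − 0.88| = 1 − 0.76 = 0.24
¬(c ≡ ¬c) = 1 − 0.24 = 0.76
c ≡ ¬(c ≡ ¬c) = 1 − |0.12 − 0.76| = 1 − 0.64 = 0.36
¬(c ≡ ¬(c ≡ ¬c)) = 1 − 0.36 = 0.64
a ⇒ a = min(1, 1 − 0.32 + 0.32) = min(1, 1.00) = 1.00
¬(a ⇒ a) = 1 − 1.00 = 0.00
¬¬(a ⇒ a) = 1 − 0.00 = 1.00
¬¬¬(a ⇒ a) = 1 − 1.00 = 0.00
¬(c ≡ ¬(c ≡ ¬c)) ∨ ¬¬¬(a ⇒ a) = max(0.64, 0.00) = 0.64

0.64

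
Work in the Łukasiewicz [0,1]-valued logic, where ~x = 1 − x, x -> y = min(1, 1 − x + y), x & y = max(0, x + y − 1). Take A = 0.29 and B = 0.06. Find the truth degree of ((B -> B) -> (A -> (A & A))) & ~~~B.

B -> B = min(1, 1 − 0.06 + 0.06) = min(1, 1.00) = 1.00
A & A = max(0, 0.29 + 0.29 − 1) = max(0, -0.42) = 0.00
A -> (A & A) = min(1, 1 − 0.29 + 0.00) = min(1, 0.71) = 0.71
(B -> B) -> (A -> (A & A)) = min(1, 1 − 1.00 + 0.71) = min(1, 0.71) = 0.71
~B = 1 − 0.06 = 0.94
~~B = 1 − 0.94 = 0.06
~~~B = 1 − 0.06 = 0.94
((B -> B) -> (A -> (A & A))) & ~~~B = max(0, 0.71 + 0.94 − 1) = max(0, 0.65) = 0.65

0.65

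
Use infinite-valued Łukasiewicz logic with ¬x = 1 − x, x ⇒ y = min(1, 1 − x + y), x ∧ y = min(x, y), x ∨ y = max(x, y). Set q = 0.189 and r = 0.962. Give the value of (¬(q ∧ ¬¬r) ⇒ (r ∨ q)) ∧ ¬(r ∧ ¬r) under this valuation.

¬r = 1 − 0.962 = 0.038
¬¬r = 1 − 0.038 = 0.962
q ∧ ¬¬r = min(0.189, 0.962) = 0.189
¬(q ∧ ¬¬r) = 1 − 0.189 = 0.811
r ∨ q = max(0.962, 0.189) = 0.962
¬(q ∧ ¬¬r) ⇒ (r ∨ q) = min(1, 1 − 0.811 + 0.962) = min(1, 1.151) = 1.000
r ∧ ¬r = min(0.962, 0.038) = 0.038
¬(r ∧ ¬r) = 1 − 0.038 = 0.962
(¬(q ∧ ¬¬r) ⇒ (r ∨ q)) ∧ ¬(r ∧ ¬r) = min(1.000, 0.962) = 0.962

0.962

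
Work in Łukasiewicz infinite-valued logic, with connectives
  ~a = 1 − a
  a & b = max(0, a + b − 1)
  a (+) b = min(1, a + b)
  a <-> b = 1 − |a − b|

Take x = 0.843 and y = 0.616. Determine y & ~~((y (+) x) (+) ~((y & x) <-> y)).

0.616

y (+) x = min(1, 0.616 + 0.843) = min(1, 1.459) = 1.000
y & x = max(0, 0.616 + 0.843 − 1) = max(0, 0.459) = 0.459
(y & x) <-> y = 1 − |0.459 − 0.616| = 1 − 0.157 = 0.843
~((y & x) <-> y) = 1 − 0.843 = 0.157
(y (+) x) (+) ~((y & x) <-> y) = min(1, 1.000 + 0.157) = min(1, 1.157) = 1.000
~((y (+) x) (+) ~((y & x) <-> y)) = 1 − 1.000 = 0.000
~~((y (+) x) (+) ~((y & x) <-> y)) = 1 − 0.000 = 1.000
y & ~~((y (+) x) (+) ~((y & x) <-> y)) = max(0, 0.616 + 1.000 − 1) = max(0, 0.616) = 0.616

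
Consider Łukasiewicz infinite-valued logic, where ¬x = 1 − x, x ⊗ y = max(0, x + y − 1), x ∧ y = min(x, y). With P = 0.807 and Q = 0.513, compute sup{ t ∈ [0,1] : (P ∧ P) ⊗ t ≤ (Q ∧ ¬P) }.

0.386

P ∧ P = min(0.807, 0.807) = 0.807
So the left factor is P ∧ P = 0.807.
¬P = 1 − 0.807 = 0.193
Q ∧ ¬P = min(0.513, 0.193) = 0.193
So the right-hand bound is Q ∧ ¬P = 0.193.
The residuum of the Łukasiewicz t-norm gives the supremum: min(1, 1 − 0.807 + 0.193).
1 − 0.807 + 0.193 = 0.386, so t = min(1, 0.386) = 0.386.
Check: 0.807 ⊗ 0.386 = max(0, 0.193) = 0.193 ≤ 0.193.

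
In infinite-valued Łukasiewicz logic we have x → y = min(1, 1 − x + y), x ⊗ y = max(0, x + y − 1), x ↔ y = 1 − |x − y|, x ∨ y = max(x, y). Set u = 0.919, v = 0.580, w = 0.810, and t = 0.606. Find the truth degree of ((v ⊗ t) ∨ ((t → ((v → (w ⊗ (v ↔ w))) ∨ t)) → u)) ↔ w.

v ⊗ t = max(0, 0.580 + 0.606 − 1) = max(0, 0.186) = 0.186
v ↔ w = 1 − |0.580 − 0.810| = 1 − 0.230 = 0.770
w ⊗ (v ↔ w) = max(0, 0.810 + 0.770 − 1) = max(0, 0.580) = 0.580
v → (w ⊗ (v ↔ w)) = min(1, 1 − 0.580 + 0.580) = min(1, 1.000) = 1.000
(v → (w ⊗ (v ↔ w))) ∨ t = max(1.000, 0.606) = 1.000
t → ((v → (w ⊗ (v ↔ w))) ∨ t) = min(1, 1 − 0.606 + 1.000) = min(1, 1.394) = 1.000
(t → ((v → (w ⊗ (v ↔ w))) ∨ t)) → u = min(1, 1 − 1.000 + 0.919) = min(1, 0.919) = 0.919
(v ⊗ t) ∨ ((t → ((v → (w ⊗ (v ↔ w))) ∨ t)) → u) = max(0.186, 0.919) = 0.919
((v ⊗ t) ∨ ((t → ((v → (w ⊗ (v ↔ w))) ∨ t)) → u)) ↔ w = 1 − |0.919 − 0.810| = 1 − 0.109 = 0.891

0.891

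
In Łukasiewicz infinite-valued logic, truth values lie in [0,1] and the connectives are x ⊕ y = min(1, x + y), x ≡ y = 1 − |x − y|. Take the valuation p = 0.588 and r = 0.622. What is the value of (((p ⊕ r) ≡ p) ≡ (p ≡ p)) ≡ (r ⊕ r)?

0.588

p ⊕ r = min(1, 0.588 + 0.622) = min(1, 1.210) = 1.000
(p ⊕ r) ≡ p = 1 − |1.000 − 0.588| = 1 − 0.412 = 0.588
p ≡ p = 1 − |0.588 − 0.588| = 1 − 0.000 = 1.000
((p ⊕ r) ≡ p) ≡ (p ≡ p) = 1 − |0.588 − 1.000| = 1 − 0.412 = 0.588
r ⊕ r = min(1, 0.622 + 0.622) = min(1, 1.244) = 1.000
(((p ⊕ r) ≡ p) ≡ (p ≡ p)) ≡ (r ⊕ r) = 1 − |0.588 − 1.000| = 1 − 0.412 = 0.588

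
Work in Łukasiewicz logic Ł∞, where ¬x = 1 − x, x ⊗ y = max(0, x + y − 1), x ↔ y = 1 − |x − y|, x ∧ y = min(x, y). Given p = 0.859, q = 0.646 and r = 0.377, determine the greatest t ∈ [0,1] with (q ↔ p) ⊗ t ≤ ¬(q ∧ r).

0.836

q ↔ p = 1 − |0.646 − 0.859| = 1 − 0.213 = 0.787
So the left factor is q ↔ p = 0.787.
q ∧ r = min(0.646, 0.377) = 0.377
¬(q ∧ r) = 1 − 0.377 = 0.623
So the right-hand bound is ¬(q ∧ r) = 0.623.
The residuum of the Łukasiewicz t-norm gives the supremum: min(1, 1 − 0.787 + 0.623).
1 − 0.787 + 0.623 = 0.836, so t = min(1, 0.836) = 0.836.
Check: 0.787 ⊗ 0.836 = max(0, 0.623) = 0.623 ≤ 0.623.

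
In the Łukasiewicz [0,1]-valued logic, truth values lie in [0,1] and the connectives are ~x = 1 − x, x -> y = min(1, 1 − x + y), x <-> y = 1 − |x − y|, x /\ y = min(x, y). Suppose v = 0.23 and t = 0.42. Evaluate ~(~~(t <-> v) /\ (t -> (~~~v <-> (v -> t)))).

0.19

t <-> v = 1 − |0.42 − 0.23| = 1 − 0.19 = 0.81
~(t <-> v) = 1 − 0.81 = 0.19
~~(t <-> v) = 1 − 0.19 = 0.81
~v = 1 − 0.23 = 0.77
~~v = 1 − 0.77 = 0.23
~~~v = 1 − 0.23 = 0.77
v -> t = min(1, 1 − 0.23 + 0.42) = min(1, 1.19) = 1.00
~~~v <-> (v -> t) = 1 − |0.77 − 1.00| = 1 − 0.23 = 0.77
t -> (~~~v <-> (v -> t)) = min(1, 1 − 0.42 + 0.77) = min(1, 1.35) = 1.00
~~(t <-> v) /\ (t -> (~~~v <-> (v -> t))) = min(0.81, 1.00) = 0.81
~(~~(t <-> v) /\ (t -> (~~~v <-> (v -> t)))) = 1 − 0.81 = 0.19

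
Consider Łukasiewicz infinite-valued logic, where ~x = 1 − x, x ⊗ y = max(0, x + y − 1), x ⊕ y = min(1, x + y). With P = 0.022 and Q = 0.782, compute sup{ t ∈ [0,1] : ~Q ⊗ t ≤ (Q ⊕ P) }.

1.000

~Q = 1 − 0.782 = 0.218
So the left factor is ~Q = 0.218.
Q ⊕ P = min(1, 0.782 + 0.022) = min(1, 0.804) = 0.804
So the right-hand bound is Q ⊕ P = 0.804.
The residuum of the Łukasiewicz t-norm gives the supremum: min(1, 1 − 0.218 + 0.804).
1 − 0.218 + 0.804 = 1.586, so t = min(1, 1.586) = 1.000.
Check: 0.218 ⊗ 1.000 = max(0, 0.218) = 0.218 ≤ 0.804.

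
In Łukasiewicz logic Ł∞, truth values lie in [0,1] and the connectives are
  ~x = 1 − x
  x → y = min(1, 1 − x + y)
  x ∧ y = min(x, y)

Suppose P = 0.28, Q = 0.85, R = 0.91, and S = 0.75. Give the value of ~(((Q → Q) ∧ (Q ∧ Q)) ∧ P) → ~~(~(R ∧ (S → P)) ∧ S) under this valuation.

Q → Q = min(1, 1 − 0.85 + 0.85) = min(1, 1.00) = 1.00
Q ∧ Q = min(0.85, 0.85) = 0.85
(Q → Q) ∧ (Q ∧ Q) = min(1.00, 0.85) = 0.85
((Q → Q) ∧ (Q ∧ Q)) ∧ P = min(0.85, 0.28) = 0.28
~(((Q → Q) ∧ (Q ∧ Q)) ∧ P) = 1 − 0.28 = 0.72
S → P = min(1, 1 − 0.75 + 0.28) = min(1, 0.53) = 0.53
R ∧ (S → P) = min(0.91, 0.53) = 0.53
~(R ∧ (S → P)) = 1 − 0.53 = 0.47
~(R ∧ (S → P)) ∧ S = min(0.47, 0.75) = 0.47
~(~(R ∧ (S → P)) ∧ S) = 1 − 0.47 = 0.53
~~(~(R ∧ (S → P)) ∧ S) = 1 − 0.53 = 0.47
~(((Q → Q) ∧ (Q ∧ Q)) ∧ P) → ~~(~(R ∧ (S → P)) ∧ S) = min(1, 1 − 0.72 + 0.47) = min(1, 0.75) = 0.75

0.75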